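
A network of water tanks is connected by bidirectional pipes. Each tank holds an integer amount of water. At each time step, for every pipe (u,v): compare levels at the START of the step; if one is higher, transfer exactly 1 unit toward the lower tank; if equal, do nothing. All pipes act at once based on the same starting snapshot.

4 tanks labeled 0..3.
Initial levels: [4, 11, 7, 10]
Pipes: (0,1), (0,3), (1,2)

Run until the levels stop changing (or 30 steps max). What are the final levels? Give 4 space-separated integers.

Step 1: flows [1->0,3->0,1->2] -> levels [6 9 8 9]
Step 2: flows [1->0,3->0,1->2] -> levels [8 7 9 8]
Step 3: flows [0->1,0=3,2->1] -> levels [7 9 8 8]
Step 4: flows [1->0,3->0,1->2] -> levels [9 7 9 7]
Step 5: flows [0->1,0->3,2->1] -> levels [7 9 8 8]
  -> period-2 cycle: step 5 state = step 3 state; never stabilizes
  -> state at step 30: (30-3) mod 2 = 1, same as step 4 -> [9 7 9 7]

Answer: 9 7 9 7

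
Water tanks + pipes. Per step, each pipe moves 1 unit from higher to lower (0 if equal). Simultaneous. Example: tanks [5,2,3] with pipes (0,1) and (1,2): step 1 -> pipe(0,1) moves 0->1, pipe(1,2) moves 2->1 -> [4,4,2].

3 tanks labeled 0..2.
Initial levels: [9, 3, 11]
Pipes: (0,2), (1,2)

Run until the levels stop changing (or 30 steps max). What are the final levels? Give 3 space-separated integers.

Answer: 7 7 9

Derivation:
Step 1: flows [2->0,2->1] -> levels [10 4 9]
Step 2: flows [0->2,2->1] -> levels [9 5 9]
Step 3: flows [0=2,2->1] -> levels [9 6 8]
Step 4: flows [0->2,2->1] -> levels [8 7 8]
Step 5: flows [0=2,2->1] -> levels [8 8 7]
Step 6: flows [0->2,1->2] -> levels [7 7 9]
Step 7: flows [2->0,2->1] -> levels [8 8 7]
  -> period-2 cycle: step 7 state = step 5 state; never stabilizes
  -> state at step 30: (30-5) mod 2 = 1, same as step 6 -> [7 7 9]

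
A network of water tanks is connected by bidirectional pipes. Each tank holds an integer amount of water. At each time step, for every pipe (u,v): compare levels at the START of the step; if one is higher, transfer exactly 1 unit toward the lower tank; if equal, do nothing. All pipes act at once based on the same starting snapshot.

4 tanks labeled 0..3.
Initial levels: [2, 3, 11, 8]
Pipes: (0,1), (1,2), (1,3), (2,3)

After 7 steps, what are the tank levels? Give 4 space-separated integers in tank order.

Answer: 6 6 7 5

Derivation:
Step 1: flows [1->0,2->1,3->1,2->3] -> levels [3 4 9 8]
Step 2: flows [1->0,2->1,3->1,2->3] -> levels [4 5 7 8]
Step 3: flows [1->0,2->1,3->1,3->2] -> levels [5 6 7 6]
Step 4: flows [1->0,2->1,1=3,2->3] -> levels [6 6 5 7]
Step 5: flows [0=1,1->2,3->1,3->2] -> levels [6 6 7 5]
Step 6: flows [0=1,2->1,1->3,2->3] -> levels [6 6 5 7]
  -> period-2 cycle: step 6 state = step 4 state
  -> state at step 7: (7-4) mod 2 = 1, same as step 5 -> [6 6 7 5]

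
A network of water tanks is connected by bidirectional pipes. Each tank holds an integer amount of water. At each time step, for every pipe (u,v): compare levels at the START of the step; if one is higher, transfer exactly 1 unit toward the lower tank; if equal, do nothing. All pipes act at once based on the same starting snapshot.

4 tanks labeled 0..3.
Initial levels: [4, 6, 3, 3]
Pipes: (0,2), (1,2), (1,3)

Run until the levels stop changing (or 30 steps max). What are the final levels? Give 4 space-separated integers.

Step 1: flows [0->2,1->2,1->3] -> levels [3 4 5 4]
Step 2: flows [2->0,2->1,1=3] -> levels [4 5 3 4]
Step 3: flows [0->2,1->2,1->3] -> levels [3 3 5 5]
Step 4: flows [2->0,2->1,3->1] -> levels [4 5 3 4]
  -> period-2 cycle: step 4 state = step 2 state; never stabilizes
  -> state at step 30: (30-2) mod 2 = 0, same as step 2 -> [4 5 3 4]

Answer: 4 5 3 4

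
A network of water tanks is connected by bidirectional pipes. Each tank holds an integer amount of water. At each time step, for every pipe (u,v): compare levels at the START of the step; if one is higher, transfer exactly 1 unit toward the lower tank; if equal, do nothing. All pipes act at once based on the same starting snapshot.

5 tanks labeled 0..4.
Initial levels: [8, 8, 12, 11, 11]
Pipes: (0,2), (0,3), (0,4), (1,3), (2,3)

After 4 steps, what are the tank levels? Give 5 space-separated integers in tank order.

Step 1: flows [2->0,3->0,4->0,3->1,2->3] -> levels [11 9 10 10 10]
Step 2: flows [0->2,0->3,0->4,3->1,2=3] -> levels [8 10 11 10 11]
Step 3: flows [2->0,3->0,4->0,1=3,2->3] -> levels [11 10 9 10 10]
Step 4: flows [0->2,0->3,0->4,1=3,3->2] -> levels [8 10 11 10 11]

Answer: 8 10 11 10 11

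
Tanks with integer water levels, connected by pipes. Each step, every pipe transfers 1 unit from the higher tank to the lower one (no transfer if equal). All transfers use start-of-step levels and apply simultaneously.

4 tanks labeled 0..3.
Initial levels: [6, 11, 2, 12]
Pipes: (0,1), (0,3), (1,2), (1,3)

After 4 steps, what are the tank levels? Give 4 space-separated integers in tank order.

Answer: 10 7 6 8

Derivation:
Step 1: flows [1->0,3->0,1->2,3->1] -> levels [8 10 3 10]
Step 2: flows [1->0,3->0,1->2,1=3] -> levels [10 8 4 9]
Step 3: flows [0->1,0->3,1->2,3->1] -> levels [8 9 5 9]
Step 4: flows [1->0,3->0,1->2,1=3] -> levels [10 7 6 8]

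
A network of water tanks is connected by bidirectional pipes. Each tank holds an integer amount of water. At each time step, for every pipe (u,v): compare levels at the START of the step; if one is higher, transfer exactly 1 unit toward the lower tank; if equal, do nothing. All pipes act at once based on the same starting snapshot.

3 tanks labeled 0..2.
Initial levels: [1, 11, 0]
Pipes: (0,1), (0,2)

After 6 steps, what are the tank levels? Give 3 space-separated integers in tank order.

Step 1: flows [1->0,0->2] -> levels [1 10 1]
Step 2: flows [1->0,0=2] -> levels [2 9 1]
Step 3: flows [1->0,0->2] -> levels [2 8 2]
Step 4: flows [1->0,0=2] -> levels [3 7 2]
Step 5: flows [1->0,0->2] -> levels [3 6 3]
Step 6: flows [1->0,0=2] -> levels [4 5 3]

Answer: 4 5 3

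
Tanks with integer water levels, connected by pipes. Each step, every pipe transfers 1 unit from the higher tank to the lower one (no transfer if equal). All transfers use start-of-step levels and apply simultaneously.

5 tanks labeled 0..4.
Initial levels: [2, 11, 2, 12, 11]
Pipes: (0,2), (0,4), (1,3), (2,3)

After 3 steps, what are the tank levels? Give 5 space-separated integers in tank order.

Step 1: flows [0=2,4->0,3->1,3->2] -> levels [3 12 3 10 10]
Step 2: flows [0=2,4->0,1->3,3->2] -> levels [4 11 4 10 9]
Step 3: flows [0=2,4->0,1->3,3->2] -> levels [5 10 5 10 8]

Answer: 5 10 5 10 8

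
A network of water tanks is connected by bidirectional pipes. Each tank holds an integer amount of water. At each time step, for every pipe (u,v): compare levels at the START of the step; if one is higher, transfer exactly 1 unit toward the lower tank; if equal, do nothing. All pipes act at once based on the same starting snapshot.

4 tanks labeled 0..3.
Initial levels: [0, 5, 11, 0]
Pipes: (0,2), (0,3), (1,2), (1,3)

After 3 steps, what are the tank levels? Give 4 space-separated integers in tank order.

Answer: 3 5 5 3

Derivation:
Step 1: flows [2->0,0=3,2->1,1->3] -> levels [1 5 9 1]
Step 2: flows [2->0,0=3,2->1,1->3] -> levels [2 5 7 2]
Step 3: flows [2->0,0=3,2->1,1->3] -> levels [3 5 5 3]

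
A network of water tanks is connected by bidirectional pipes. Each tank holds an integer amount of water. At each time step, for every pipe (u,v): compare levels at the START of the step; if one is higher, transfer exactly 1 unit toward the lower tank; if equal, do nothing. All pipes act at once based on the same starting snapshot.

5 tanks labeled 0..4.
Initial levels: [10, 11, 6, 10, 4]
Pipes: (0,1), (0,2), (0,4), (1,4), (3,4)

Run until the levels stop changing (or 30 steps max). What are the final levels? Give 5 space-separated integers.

Step 1: flows [1->0,0->2,0->4,1->4,3->4] -> levels [9 9 7 9 7]
Step 2: flows [0=1,0->2,0->4,1->4,3->4] -> levels [7 8 8 8 10]
Step 3: flows [1->0,2->0,4->0,4->1,4->3] -> levels [10 8 7 9 7]
Step 4: flows [0->1,0->2,0->4,1->4,3->4] -> levels [7 8 8 8 10]
  -> period-2 cycle: step 4 state = step 2 state; never stabilizes
  -> state at step 30: (30-2) mod 2 = 0, same as step 2 -> [7 8 8 8 10]

Answer: 7 8 8 8 10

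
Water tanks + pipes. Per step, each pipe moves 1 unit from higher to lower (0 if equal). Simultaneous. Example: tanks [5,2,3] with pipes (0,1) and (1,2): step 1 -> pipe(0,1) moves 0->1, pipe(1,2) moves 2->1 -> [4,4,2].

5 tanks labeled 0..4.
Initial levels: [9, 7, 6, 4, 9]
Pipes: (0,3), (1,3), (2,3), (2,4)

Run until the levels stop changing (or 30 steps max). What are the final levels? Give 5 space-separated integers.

Step 1: flows [0->3,1->3,2->3,4->2] -> levels [8 6 6 7 8]
Step 2: flows [0->3,3->1,3->2,4->2] -> levels [7 7 8 6 7]
Step 3: flows [0->3,1->3,2->3,2->4] -> levels [6 6 6 9 8]
Step 4: flows [3->0,3->1,3->2,4->2] -> levels [7 7 8 6 7]
  -> period-2 cycle: step 4 state = step 2 state; never stabilizes
  -> state at step 30: (30-2) mod 2 = 0, same as step 2 -> [7 7 8 6 7]

Answer: 7 7 8 6 7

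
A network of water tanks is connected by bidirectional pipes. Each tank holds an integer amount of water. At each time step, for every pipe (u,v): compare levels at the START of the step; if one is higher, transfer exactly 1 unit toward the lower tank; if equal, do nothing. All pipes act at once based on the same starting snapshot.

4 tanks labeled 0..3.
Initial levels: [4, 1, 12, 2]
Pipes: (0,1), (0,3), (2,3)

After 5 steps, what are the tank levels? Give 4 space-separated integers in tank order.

Step 1: flows [0->1,0->3,2->3] -> levels [2 2 11 4]
Step 2: flows [0=1,3->0,2->3] -> levels [3 2 10 4]
Step 3: flows [0->1,3->0,2->3] -> levels [3 3 9 4]
Step 4: flows [0=1,3->0,2->3] -> levels [4 3 8 4]
Step 5: flows [0->1,0=3,2->3] -> levels [3 4 7 5]

Answer: 3 4 7 5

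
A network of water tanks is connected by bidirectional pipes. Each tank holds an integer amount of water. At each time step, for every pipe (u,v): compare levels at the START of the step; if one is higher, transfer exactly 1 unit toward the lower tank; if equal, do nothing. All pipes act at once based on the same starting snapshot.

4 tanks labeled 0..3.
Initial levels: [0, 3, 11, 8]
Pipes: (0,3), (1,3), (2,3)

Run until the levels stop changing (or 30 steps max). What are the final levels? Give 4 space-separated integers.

Step 1: flows [3->0,3->1,2->3] -> levels [1 4 10 7]
Step 2: flows [3->0,3->1,2->3] -> levels [2 5 9 6]
Step 3: flows [3->0,3->1,2->3] -> levels [3 6 8 5]
Step 4: flows [3->0,1->3,2->3] -> levels [4 5 7 6]
Step 5: flows [3->0,3->1,2->3] -> levels [5 6 6 5]
Step 6: flows [0=3,1->3,2->3] -> levels [5 5 5 7]
Step 7: flows [3->0,3->1,3->2] -> levels [6 6 6 4]
Step 8: flows [0->3,1->3,2->3] -> levels [5 5 5 7]
  -> period-2 cycle: step 8 state = step 6 state; never stabilizes
  -> state at step 30: (30-6) mod 2 = 0, same as step 6 -> [5 5 5 7]

Answer: 5 5 5 7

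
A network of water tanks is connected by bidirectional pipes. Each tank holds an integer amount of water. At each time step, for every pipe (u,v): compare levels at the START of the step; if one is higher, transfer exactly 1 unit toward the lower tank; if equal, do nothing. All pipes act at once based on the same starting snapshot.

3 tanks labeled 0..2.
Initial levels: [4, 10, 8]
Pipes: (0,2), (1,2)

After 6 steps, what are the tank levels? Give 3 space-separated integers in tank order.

Answer: 7 7 8

Derivation:
Step 1: flows [2->0,1->2] -> levels [5 9 8]
Step 2: flows [2->0,1->2] -> levels [6 8 8]
Step 3: flows [2->0,1=2] -> levels [7 8 7]
Step 4: flows [0=2,1->2] -> levels [7 7 8]
Step 5: flows [2->0,2->1] -> levels [8 8 6]
Step 6: flows [0->2,1->2] -> levels [7 7 8]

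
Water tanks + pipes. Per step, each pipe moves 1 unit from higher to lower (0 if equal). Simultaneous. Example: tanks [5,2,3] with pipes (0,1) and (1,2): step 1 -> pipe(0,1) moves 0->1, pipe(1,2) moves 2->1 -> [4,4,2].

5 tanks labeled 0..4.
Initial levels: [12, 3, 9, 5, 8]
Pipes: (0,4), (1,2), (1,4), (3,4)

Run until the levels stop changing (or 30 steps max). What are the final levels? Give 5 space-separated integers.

Answer: 9 8 6 8 6

Derivation:
Step 1: flows [0->4,2->1,4->1,4->3] -> levels [11 5 8 6 7]
Step 2: flows [0->4,2->1,4->1,4->3] -> levels [10 7 7 7 6]
Step 3: flows [0->4,1=2,1->4,3->4] -> levels [9 6 7 6 9]
Step 4: flows [0=4,2->1,4->1,4->3] -> levels [9 8 6 7 7]
Step 5: flows [0->4,1->2,1->4,3=4] -> levels [8 6 7 7 9]
Step 6: flows [4->0,2->1,4->1,4->3] -> levels [9 8 6 8 6]
Step 7: flows [0->4,1->2,1->4,3->4] -> levels [8 6 7 7 9]
  -> period-2 cycle: step 7 state = step 5 state; never stabilizes
  -> state at step 30: (30-5) mod 2 = 1, same as step 6 -> [9 8 6 8 6]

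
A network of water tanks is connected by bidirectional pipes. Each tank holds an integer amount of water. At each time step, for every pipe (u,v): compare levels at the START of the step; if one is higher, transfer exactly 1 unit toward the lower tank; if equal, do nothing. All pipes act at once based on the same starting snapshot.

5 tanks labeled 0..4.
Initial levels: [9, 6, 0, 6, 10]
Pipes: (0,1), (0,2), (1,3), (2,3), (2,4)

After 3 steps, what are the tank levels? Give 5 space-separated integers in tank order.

Step 1: flows [0->1,0->2,1=3,3->2,4->2] -> levels [7 7 3 5 9]
Step 2: flows [0=1,0->2,1->3,3->2,4->2] -> levels [6 6 6 5 8]
Step 3: flows [0=1,0=2,1->3,2->3,4->2] -> levels [6 5 6 7 7]

Answer: 6 5 6 7 7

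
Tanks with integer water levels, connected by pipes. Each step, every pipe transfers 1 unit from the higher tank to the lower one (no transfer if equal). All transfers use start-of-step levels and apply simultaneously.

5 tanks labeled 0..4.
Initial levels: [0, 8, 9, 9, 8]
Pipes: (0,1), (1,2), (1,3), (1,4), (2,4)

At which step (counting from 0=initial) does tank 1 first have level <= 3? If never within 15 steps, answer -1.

Step 1: flows [1->0,2->1,3->1,1=4,2->4] -> levels [1 9 7 8 9]
Step 2: flows [1->0,1->2,1->3,1=4,4->2] -> levels [2 6 9 9 8]
Step 3: flows [1->0,2->1,3->1,4->1,2->4] -> levels [3 8 7 8 8]
Step 4: flows [1->0,1->2,1=3,1=4,4->2] -> levels [4 6 9 8 7]
Step 5: flows [1->0,2->1,3->1,4->1,2->4] -> levels [5 8 7 7 7]
Step 6: flows [1->0,1->2,1->3,1->4,2=4] -> levels [6 4 8 8 8]
Step 7: flows [0->1,2->1,3->1,4->1,2=4] -> levels [5 8 7 7 7]
  -> period-2 cycle (repeats step 5); tank 1 never drops to <=3
Tank 1 never reaches <=3 within 15 steps

Answer: -1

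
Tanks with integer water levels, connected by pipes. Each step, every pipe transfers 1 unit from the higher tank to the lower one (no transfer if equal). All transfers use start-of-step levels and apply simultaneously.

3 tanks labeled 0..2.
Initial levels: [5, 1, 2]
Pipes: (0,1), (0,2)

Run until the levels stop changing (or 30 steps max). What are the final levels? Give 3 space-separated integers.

Step 1: flows [0->1,0->2] -> levels [3 2 3]
Step 2: flows [0->1,0=2] -> levels [2 3 3]
Step 3: flows [1->0,2->0] -> levels [4 2 2]
Step 4: flows [0->1,0->2] -> levels [2 3 3]
  -> period-2 cycle: step 4 state = step 2 state; never stabilizes
  -> state at step 30: (30-2) mod 2 = 0, same as step 2 -> [2 3 3]

Answer: 2 3 3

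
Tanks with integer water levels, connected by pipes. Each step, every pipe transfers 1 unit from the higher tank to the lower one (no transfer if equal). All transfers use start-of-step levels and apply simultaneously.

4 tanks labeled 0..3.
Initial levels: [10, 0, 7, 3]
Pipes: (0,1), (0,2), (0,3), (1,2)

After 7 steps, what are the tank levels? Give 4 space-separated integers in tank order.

Step 1: flows [0->1,0->2,0->3,2->1] -> levels [7 2 7 4]
Step 2: flows [0->1,0=2,0->3,2->1] -> levels [5 4 6 5]
Step 3: flows [0->1,2->0,0=3,2->1] -> levels [5 6 4 5]
Step 4: flows [1->0,0->2,0=3,1->2] -> levels [5 4 6 5]
  -> period-2 cycle: step 4 state = step 2 state
  -> state at step 7: (7-2) mod 2 = 1, same as step 3 -> [5 6 4 5]

Answer: 5 6 4 5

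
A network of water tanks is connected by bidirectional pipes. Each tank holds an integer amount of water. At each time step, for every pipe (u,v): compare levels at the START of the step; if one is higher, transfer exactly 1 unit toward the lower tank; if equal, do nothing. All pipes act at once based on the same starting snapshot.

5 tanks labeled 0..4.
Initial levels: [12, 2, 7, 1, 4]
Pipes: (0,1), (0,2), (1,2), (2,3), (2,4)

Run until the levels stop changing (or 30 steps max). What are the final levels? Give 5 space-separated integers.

Step 1: flows [0->1,0->2,2->1,2->3,2->4] -> levels [10 4 5 2 5]
Step 2: flows [0->1,0->2,2->1,2->3,2=4] -> levels [8 6 4 3 5]
Step 3: flows [0->1,0->2,1->2,2->3,4->2] -> levels [6 6 6 4 4]
Step 4: flows [0=1,0=2,1=2,2->3,2->4] -> levels [6 6 4 5 5]
Step 5: flows [0=1,0->2,1->2,3->2,4->2] -> levels [5 5 8 4 4]
Step 6: flows [0=1,2->0,2->1,2->3,2->4] -> levels [6 6 4 5 5]
  -> period-2 cycle: step 6 state = step 4 state; never stabilizes
  -> state at step 30: (30-4) mod 2 = 0, same as step 4 -> [6 6 4 5 5]

Answer: 6 6 4 5 5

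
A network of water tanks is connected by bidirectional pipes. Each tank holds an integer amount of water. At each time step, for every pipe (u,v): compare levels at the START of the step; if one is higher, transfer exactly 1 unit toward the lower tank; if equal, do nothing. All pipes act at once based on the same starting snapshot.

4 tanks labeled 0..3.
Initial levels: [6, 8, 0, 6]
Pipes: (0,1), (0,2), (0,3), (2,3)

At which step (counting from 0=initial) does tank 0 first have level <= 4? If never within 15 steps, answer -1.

Step 1: flows [1->0,0->2,0=3,3->2] -> levels [6 7 2 5]
Step 2: flows [1->0,0->2,0->3,3->2] -> levels [5 6 4 5]
Step 3: flows [1->0,0->2,0=3,3->2] -> levels [5 5 6 4]
Step 4: flows [0=1,2->0,0->3,2->3] -> levels [5 5 4 6]
Step 5: flows [0=1,0->2,3->0,3->2] -> levels [5 5 6 4]
  -> period-2 cycle (repeats step 3); tank 0 never drops to <=4
Tank 0 never reaches <=4 within 15 steps

Answer: -1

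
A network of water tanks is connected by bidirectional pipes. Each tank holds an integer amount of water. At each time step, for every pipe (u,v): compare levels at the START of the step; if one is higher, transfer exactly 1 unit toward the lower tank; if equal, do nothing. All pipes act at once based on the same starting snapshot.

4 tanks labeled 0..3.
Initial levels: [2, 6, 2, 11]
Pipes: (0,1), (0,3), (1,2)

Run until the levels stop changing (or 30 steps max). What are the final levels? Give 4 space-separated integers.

Answer: 4 6 5 6

Derivation:
Step 1: flows [1->0,3->0,1->2] -> levels [4 4 3 10]
Step 2: flows [0=1,3->0,1->2] -> levels [5 3 4 9]
Step 3: flows [0->1,3->0,2->1] -> levels [5 5 3 8]
Step 4: flows [0=1,3->0,1->2] -> levels [6 4 4 7]
Step 5: flows [0->1,3->0,1=2] -> levels [6 5 4 6]
Step 6: flows [0->1,0=3,1->2] -> levels [5 5 5 6]
Step 7: flows [0=1,3->0,1=2] -> levels [6 5 5 5]
Step 8: flows [0->1,0->3,1=2] -> levels [4 6 5 6]
Step 9: flows [1->0,3->0,1->2] -> levels [6 4 6 5]
Step 10: flows [0->1,0->3,2->1] -> levels [4 6 5 6]
  -> period-2 cycle: step 10 state = step 8 state; never stabilizes
  -> state at step 30: (30-8) mod 2 = 0, same as step 8 -> [4 6 5 6]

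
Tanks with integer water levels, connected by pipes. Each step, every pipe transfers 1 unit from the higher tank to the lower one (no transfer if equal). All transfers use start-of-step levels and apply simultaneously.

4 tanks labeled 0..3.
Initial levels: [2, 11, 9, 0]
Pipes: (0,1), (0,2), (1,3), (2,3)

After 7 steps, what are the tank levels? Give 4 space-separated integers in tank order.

Step 1: flows [1->0,2->0,1->3,2->3] -> levels [4 9 7 2]
Step 2: flows [1->0,2->0,1->3,2->3] -> levels [6 7 5 4]
Step 3: flows [1->0,0->2,1->3,2->3] -> levels [6 5 5 6]
Step 4: flows [0->1,0->2,3->1,3->2] -> levels [4 7 7 4]
Step 5: flows [1->0,2->0,1->3,2->3] -> levels [6 5 5 6]
  -> period-2 cycle: step 5 state = step 3 state
  -> state at step 7: (7-3) mod 2 = 0, same as step 3 -> [6 5 5 6]

Answer: 6 5 5 6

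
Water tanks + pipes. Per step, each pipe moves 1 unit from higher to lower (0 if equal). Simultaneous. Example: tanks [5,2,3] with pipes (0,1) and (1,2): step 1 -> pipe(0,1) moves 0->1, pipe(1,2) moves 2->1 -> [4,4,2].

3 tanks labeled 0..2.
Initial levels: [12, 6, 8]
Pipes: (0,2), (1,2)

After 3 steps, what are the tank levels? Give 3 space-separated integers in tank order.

Step 1: flows [0->2,2->1] -> levels [11 7 8]
Step 2: flows [0->2,2->1] -> levels [10 8 8]
Step 3: flows [0->2,1=2] -> levels [9 8 9]

Answer: 9 8 9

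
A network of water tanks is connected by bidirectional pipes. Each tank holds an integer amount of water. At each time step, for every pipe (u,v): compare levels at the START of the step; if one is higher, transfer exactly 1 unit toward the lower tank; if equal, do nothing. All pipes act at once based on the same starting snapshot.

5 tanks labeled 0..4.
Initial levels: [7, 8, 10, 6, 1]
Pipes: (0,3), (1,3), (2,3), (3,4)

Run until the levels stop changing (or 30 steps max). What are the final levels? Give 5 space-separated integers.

Step 1: flows [0->3,1->3,2->3,3->4] -> levels [6 7 9 8 2]
Step 2: flows [3->0,3->1,2->3,3->4] -> levels [7 8 8 6 3]
Step 3: flows [0->3,1->3,2->3,3->4] -> levels [6 7 7 8 4]
Step 4: flows [3->0,3->1,3->2,3->4] -> levels [7 8 8 4 5]
Step 5: flows [0->3,1->3,2->3,4->3] -> levels [6 7 7 8 4]
  -> period-2 cycle: step 5 state = step 3 state; never stabilizes
  -> state at step 30: (30-3) mod 2 = 1, same as step 4 -> [7 8 8 4 5]

Answer: 7 8 8 4 5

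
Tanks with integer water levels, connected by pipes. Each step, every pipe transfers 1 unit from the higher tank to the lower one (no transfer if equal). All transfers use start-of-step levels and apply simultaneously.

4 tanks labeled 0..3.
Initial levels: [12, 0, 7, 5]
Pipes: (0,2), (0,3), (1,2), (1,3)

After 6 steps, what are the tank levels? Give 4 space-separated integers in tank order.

Answer: 6 6 5 7

Derivation:
Step 1: flows [0->2,0->3,2->1,3->1] -> levels [10 2 7 5]
Step 2: flows [0->2,0->3,2->1,3->1] -> levels [8 4 7 5]
Step 3: flows [0->2,0->3,2->1,3->1] -> levels [6 6 7 5]
Step 4: flows [2->0,0->3,2->1,1->3] -> levels [6 6 5 7]
Step 5: flows [0->2,3->0,1->2,3->1] -> levels [6 6 7 5]
  -> period-2 cycle: step 5 state = step 3 state
  -> state at step 6: (6-3) mod 2 = 1, same as step 4 -> [6 6 5 7]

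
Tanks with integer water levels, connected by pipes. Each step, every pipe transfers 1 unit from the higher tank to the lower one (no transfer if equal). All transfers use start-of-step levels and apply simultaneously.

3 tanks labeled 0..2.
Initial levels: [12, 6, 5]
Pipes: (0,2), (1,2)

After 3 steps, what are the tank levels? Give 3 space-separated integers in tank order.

Answer: 9 7 7

Derivation:
Step 1: flows [0->2,1->2] -> levels [11 5 7]
Step 2: flows [0->2,2->1] -> levels [10 6 7]
Step 3: flows [0->2,2->1] -> levels [9 7 7]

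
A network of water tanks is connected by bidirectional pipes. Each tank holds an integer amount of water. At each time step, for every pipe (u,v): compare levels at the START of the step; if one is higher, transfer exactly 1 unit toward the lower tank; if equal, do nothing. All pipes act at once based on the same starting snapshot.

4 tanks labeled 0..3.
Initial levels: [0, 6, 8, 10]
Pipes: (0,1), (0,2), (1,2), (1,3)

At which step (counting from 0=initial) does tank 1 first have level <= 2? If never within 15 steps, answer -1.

Step 1: flows [1->0,2->0,2->1,3->1] -> levels [2 7 6 9]
Step 2: flows [1->0,2->0,1->2,3->1] -> levels [4 6 6 8]
Step 3: flows [1->0,2->0,1=2,3->1] -> levels [6 6 5 7]
Step 4: flows [0=1,0->2,1->2,3->1] -> levels [5 6 7 6]
Step 5: flows [1->0,2->0,2->1,1=3] -> levels [7 6 5 6]
Step 6: flows [0->1,0->2,1->2,1=3] -> levels [5 6 7 6]
  -> period-2 cycle (repeats step 4); tank 1 never drops to <=2
Tank 1 never reaches <=2 within 15 steps

Answer: -1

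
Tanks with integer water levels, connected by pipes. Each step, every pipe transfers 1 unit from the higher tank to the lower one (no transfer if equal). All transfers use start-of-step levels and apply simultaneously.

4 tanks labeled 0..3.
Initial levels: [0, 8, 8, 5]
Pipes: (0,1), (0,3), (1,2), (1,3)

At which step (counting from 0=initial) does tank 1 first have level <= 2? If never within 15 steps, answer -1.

Answer: -1

Derivation:
Step 1: flows [1->0,3->0,1=2,1->3] -> levels [2 6 8 5]
Step 2: flows [1->0,3->0,2->1,1->3] -> levels [4 5 7 5]
Step 3: flows [1->0,3->0,2->1,1=3] -> levels [6 5 6 4]
Step 4: flows [0->1,0->3,2->1,1->3] -> levels [4 6 5 6]
Step 5: flows [1->0,3->0,1->2,1=3] -> levels [6 4 6 5]
Step 6: flows [0->1,0->3,2->1,3->1] -> levels [4 7 5 5]
Step 7: flows [1->0,3->0,1->2,1->3] -> levels [6 4 6 5]
  -> period-2 cycle (repeats step 5); tank 1 never drops to <=2
Tank 1 never reaches <=2 within 15 steps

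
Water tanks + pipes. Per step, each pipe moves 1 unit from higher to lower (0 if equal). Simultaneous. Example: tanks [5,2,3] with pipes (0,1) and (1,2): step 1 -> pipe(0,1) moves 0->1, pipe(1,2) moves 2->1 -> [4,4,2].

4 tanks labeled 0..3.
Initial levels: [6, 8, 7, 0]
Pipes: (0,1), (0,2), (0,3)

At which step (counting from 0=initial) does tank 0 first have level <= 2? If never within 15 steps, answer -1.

Answer: -1

Derivation:
Step 1: flows [1->0,2->0,0->3] -> levels [7 7 6 1]
Step 2: flows [0=1,0->2,0->3] -> levels [5 7 7 2]
Step 3: flows [1->0,2->0,0->3] -> levels [6 6 6 3]
Step 4: flows [0=1,0=2,0->3] -> levels [5 6 6 4]
Step 5: flows [1->0,2->0,0->3] -> levels [6 5 5 5]
Step 6: flows [0->1,0->2,0->3] -> levels [3 6 6 6]
Step 7: flows [1->0,2->0,3->0] -> levels [6 5 5 5]
  -> period-2 cycle (repeats step 5); tank 0 never drops to <=2
Tank 0 never reaches <=2 within 15 steps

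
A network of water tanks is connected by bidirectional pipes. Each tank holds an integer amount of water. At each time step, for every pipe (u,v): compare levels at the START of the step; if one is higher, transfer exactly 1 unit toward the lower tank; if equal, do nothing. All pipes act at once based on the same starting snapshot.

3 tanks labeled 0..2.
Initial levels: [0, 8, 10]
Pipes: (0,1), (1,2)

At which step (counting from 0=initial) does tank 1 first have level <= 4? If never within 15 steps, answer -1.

Step 1: flows [1->0,2->1] -> levels [1 8 9]
Step 2: flows [1->0,2->1] -> levels [2 8 8]
Step 3: flows [1->0,1=2] -> levels [3 7 8]
Step 4: flows [1->0,2->1] -> levels [4 7 7]
Step 5: flows [1->0,1=2] -> levels [5 6 7]
Step 6: flows [1->0,2->1] -> levels [6 6 6]
Step 7: flows [0=1,1=2] -> levels [6 6 6]
  -> stable; tank 1 stays at 6 > 4
Tank 1 never reaches <=4 within 15 steps

Answer: -1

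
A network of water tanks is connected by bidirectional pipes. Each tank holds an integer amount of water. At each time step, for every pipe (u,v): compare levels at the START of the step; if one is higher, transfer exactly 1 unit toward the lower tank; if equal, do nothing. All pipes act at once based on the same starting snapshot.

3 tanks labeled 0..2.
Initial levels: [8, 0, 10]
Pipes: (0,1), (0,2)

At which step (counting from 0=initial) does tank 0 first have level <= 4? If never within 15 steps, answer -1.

Answer: -1

Derivation:
Step 1: flows [0->1,2->0] -> levels [8 1 9]
Step 2: flows [0->1,2->0] -> levels [8 2 8]
Step 3: flows [0->1,0=2] -> levels [7 3 8]
Step 4: flows [0->1,2->0] -> levels [7 4 7]
Step 5: flows [0->1,0=2] -> levels [6 5 7]
Step 6: flows [0->1,2->0] -> levels [6 6 6]
Step 7: flows [0=1,0=2] -> levels [6 6 6]
  -> stable; tank 0 stays at 6 > 4
Tank 0 never reaches <=4 within 15 steps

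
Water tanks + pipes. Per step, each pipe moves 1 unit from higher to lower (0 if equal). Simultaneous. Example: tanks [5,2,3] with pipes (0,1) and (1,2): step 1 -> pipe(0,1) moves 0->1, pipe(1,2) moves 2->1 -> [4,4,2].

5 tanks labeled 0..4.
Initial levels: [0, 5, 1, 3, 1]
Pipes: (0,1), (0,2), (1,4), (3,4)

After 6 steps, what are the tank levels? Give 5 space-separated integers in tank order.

Step 1: flows [1->0,2->0,1->4,3->4] -> levels [2 3 0 2 3]
Step 2: flows [1->0,0->2,1=4,4->3] -> levels [2 2 1 3 2]
Step 3: flows [0=1,0->2,1=4,3->4] -> levels [1 2 2 2 3]
Step 4: flows [1->0,2->0,4->1,4->3] -> levels [3 2 1 3 1]
Step 5: flows [0->1,0->2,1->4,3->4] -> levels [1 2 2 2 3]
  -> period-2 cycle: step 5 state = step 3 state
  -> state at step 6: (6-3) mod 2 = 1, same as step 4 -> [3 2 1 3 1]

Answer: 3 2 1 3 1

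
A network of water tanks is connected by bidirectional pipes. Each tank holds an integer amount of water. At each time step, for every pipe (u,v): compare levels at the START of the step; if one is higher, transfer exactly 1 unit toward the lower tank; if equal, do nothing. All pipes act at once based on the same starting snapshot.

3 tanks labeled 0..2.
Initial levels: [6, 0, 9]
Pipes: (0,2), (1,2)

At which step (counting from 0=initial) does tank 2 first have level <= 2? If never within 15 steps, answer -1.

Answer: -1

Derivation:
Step 1: flows [2->0,2->1] -> levels [7 1 7]
Step 2: flows [0=2,2->1] -> levels [7 2 6]
Step 3: flows [0->2,2->1] -> levels [6 3 6]
Step 4: flows [0=2,2->1] -> levels [6 4 5]
Step 5: flows [0->2,2->1] -> levels [5 5 5]
Step 6: flows [0=2,1=2] -> levels [5 5 5]
  -> stable; tank 2 stays at 5 > 2
Tank 2 never reaches <=2 within 15 steps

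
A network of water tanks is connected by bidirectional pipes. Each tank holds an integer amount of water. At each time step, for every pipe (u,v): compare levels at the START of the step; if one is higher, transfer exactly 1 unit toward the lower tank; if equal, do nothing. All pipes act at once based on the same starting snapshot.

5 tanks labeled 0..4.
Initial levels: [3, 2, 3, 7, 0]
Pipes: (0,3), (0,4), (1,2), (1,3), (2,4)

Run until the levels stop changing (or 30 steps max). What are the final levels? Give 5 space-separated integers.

Answer: 4 4 3 2 2

Derivation:
Step 1: flows [3->0,0->4,2->1,3->1,2->4] -> levels [3 4 1 5 2]
Step 2: flows [3->0,0->4,1->2,3->1,4->2] -> levels [3 4 3 3 2]
Step 3: flows [0=3,0->4,1->2,1->3,2->4] -> levels [2 2 3 4 4]
Step 4: flows [3->0,4->0,2->1,3->1,4->2] -> levels [4 4 3 2 2]
Step 5: flows [0->3,0->4,1->2,1->3,2->4] -> levels [2 2 3 4 4]
  -> period-2 cycle: step 5 state = step 3 state; never stabilizes
  -> state at step 30: (30-3) mod 2 = 1, same as step 4 -> [4 4 3 2 2]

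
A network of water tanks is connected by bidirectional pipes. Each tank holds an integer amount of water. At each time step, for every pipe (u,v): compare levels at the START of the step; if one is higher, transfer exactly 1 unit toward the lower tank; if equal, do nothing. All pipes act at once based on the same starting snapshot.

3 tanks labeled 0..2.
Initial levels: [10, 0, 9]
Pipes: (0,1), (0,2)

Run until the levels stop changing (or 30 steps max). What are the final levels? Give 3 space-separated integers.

Answer: 5 7 7

Derivation:
Step 1: flows [0->1,0->2] -> levels [8 1 10]
Step 2: flows [0->1,2->0] -> levels [8 2 9]
Step 3: flows [0->1,2->0] -> levels [8 3 8]
Step 4: flows [0->1,0=2] -> levels [7 4 8]
Step 5: flows [0->1,2->0] -> levels [7 5 7]
Step 6: flows [0->1,0=2] -> levels [6 6 7]
Step 7: flows [0=1,2->0] -> levels [7 6 6]
Step 8: flows [0->1,0->2] -> levels [5 7 7]
Step 9: flows [1->0,2->0] -> levels [7 6 6]
  -> period-2 cycle: step 9 state = step 7 state; never stabilizes
  -> state at step 30: (30-7) mod 2 = 1, same as step 8 -> [5 7 7]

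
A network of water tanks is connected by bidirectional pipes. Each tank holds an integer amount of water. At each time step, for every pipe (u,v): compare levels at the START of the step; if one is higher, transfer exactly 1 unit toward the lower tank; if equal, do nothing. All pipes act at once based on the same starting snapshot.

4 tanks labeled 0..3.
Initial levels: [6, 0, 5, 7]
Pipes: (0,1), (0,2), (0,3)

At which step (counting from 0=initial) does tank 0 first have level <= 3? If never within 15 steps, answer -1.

Answer: 3

Derivation:
Step 1: flows [0->1,0->2,3->0] -> levels [5 1 6 6]
Step 2: flows [0->1,2->0,3->0] -> levels [6 2 5 5]
Step 3: flows [0->1,0->2,0->3] -> levels [3 3 6 6]
Tank 0 first reaches <=3 at step 3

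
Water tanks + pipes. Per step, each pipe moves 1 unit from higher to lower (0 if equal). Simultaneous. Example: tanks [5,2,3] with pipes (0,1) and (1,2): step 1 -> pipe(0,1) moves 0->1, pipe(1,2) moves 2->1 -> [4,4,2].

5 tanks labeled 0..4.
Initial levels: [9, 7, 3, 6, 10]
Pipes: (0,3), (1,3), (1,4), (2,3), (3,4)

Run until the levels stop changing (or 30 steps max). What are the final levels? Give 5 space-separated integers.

Step 1: flows [0->3,1->3,4->1,3->2,4->3] -> levels [8 7 4 8 8]
Step 2: flows [0=3,3->1,4->1,3->2,3=4] -> levels [8 9 5 6 7]
Step 3: flows [0->3,1->3,1->4,3->2,4->3] -> levels [7 7 6 8 7]
Step 4: flows [3->0,3->1,1=4,3->2,3->4] -> levels [8 8 7 4 8]
Step 5: flows [0->3,1->3,1=4,2->3,4->3] -> levels [7 7 6 8 7]
  -> period-2 cycle: step 5 state = step 3 state; never stabilizes
  -> state at step 30: (30-3) mod 2 = 1, same as step 4 -> [8 8 7 4 8]

Answer: 8 8 7 4 8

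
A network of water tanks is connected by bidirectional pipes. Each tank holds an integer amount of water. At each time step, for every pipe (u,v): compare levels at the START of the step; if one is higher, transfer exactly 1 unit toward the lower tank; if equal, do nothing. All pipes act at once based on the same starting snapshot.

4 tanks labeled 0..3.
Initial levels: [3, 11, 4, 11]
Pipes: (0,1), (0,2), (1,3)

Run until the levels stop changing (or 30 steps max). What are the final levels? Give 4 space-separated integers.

Step 1: flows [1->0,2->0,1=3] -> levels [5 10 3 11]
Step 2: flows [1->0,0->2,3->1] -> levels [5 10 4 10]
Step 3: flows [1->0,0->2,1=3] -> levels [5 9 5 10]
Step 4: flows [1->0,0=2,3->1] -> levels [6 9 5 9]
Step 5: flows [1->0,0->2,1=3] -> levels [6 8 6 9]
Step 6: flows [1->0,0=2,3->1] -> levels [7 8 6 8]
Step 7: flows [1->0,0->2,1=3] -> levels [7 7 7 8]
Step 8: flows [0=1,0=2,3->1] -> levels [7 8 7 7]
Step 9: flows [1->0,0=2,1->3] -> levels [8 6 7 8]
Step 10: flows [0->1,0->2,3->1] -> levels [6 8 8 7]
Step 11: flows [1->0,2->0,1->3] -> levels [8 6 7 8]
  -> period-2 cycle: step 11 state = step 9 state; never stabilizes
  -> state at step 30: (30-9) mod 2 = 1, same as step 10 -> [6 8 8 7]

Answer: 6 8 8 7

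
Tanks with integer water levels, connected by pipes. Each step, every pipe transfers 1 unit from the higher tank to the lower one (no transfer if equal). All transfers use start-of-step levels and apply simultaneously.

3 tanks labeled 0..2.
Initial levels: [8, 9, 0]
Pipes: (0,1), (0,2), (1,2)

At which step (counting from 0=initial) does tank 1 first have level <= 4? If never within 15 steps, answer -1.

Answer: -1

Derivation:
Step 1: flows [1->0,0->2,1->2] -> levels [8 7 2]
Step 2: flows [0->1,0->2,1->2] -> levels [6 7 4]
Step 3: flows [1->0,0->2,1->2] -> levels [6 5 6]
Step 4: flows [0->1,0=2,2->1] -> levels [5 7 5]
Step 5: flows [1->0,0=2,1->2] -> levels [6 5 6]
  -> period-2 cycle (repeats step 3); tank 1 never drops to <=4
Tank 1 never reaches <=4 within 15 steps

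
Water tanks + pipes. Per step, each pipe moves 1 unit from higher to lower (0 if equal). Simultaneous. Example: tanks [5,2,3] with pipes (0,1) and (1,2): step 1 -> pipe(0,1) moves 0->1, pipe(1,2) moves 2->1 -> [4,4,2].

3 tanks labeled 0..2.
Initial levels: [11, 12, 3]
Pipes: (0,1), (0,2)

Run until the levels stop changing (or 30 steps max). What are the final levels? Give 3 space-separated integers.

Answer: 8 9 9

Derivation:
Step 1: flows [1->0,0->2] -> levels [11 11 4]
Step 2: flows [0=1,0->2] -> levels [10 11 5]
Step 3: flows [1->0,0->2] -> levels [10 10 6]
Step 4: flows [0=1,0->2] -> levels [9 10 7]
Step 5: flows [1->0,0->2] -> levels [9 9 8]
Step 6: flows [0=1,0->2] -> levels [8 9 9]
Step 7: flows [1->0,2->0] -> levels [10 8 8]
Step 8: flows [0->1,0->2] -> levels [8 9 9]
  -> period-2 cycle: step 8 state = step 6 state; never stabilizes
  -> state at step 30: (30-6) mod 2 = 0, same as step 6 -> [8 9 9]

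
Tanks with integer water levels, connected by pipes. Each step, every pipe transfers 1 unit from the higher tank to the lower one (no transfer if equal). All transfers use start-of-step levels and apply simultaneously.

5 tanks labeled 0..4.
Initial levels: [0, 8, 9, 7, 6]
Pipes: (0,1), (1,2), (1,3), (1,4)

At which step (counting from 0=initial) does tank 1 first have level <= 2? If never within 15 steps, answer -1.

Answer: -1

Derivation:
Step 1: flows [1->0,2->1,1->3,1->4] -> levels [1 6 8 8 7]
Step 2: flows [1->0,2->1,3->1,4->1] -> levels [2 8 7 7 6]
Step 3: flows [1->0,1->2,1->3,1->4] -> levels [3 4 8 8 7]
Step 4: flows [1->0,2->1,3->1,4->1] -> levels [4 6 7 7 6]
Step 5: flows [1->0,2->1,3->1,1=4] -> levels [5 7 6 6 6]
Step 6: flows [1->0,1->2,1->3,1->4] -> levels [6 3 7 7 7]
Step 7: flows [0->1,2->1,3->1,4->1] -> levels [5 7 6 6 6]
  -> period-2 cycle (repeats step 5); tank 1 never drops to <=2
Tank 1 never reaches <=2 within 15 steps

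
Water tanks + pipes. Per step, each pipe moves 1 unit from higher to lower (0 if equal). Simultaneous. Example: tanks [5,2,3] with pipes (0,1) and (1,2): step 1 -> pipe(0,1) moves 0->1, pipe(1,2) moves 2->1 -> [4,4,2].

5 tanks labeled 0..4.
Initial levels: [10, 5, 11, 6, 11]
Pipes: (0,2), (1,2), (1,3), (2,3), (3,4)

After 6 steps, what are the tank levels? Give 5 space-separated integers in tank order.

Step 1: flows [2->0,2->1,3->1,2->3,4->3] -> levels [11 7 8 7 10]
Step 2: flows [0->2,2->1,1=3,2->3,4->3] -> levels [10 8 7 9 9]
Step 3: flows [0->2,1->2,3->1,3->2,3=4] -> levels [9 8 10 7 9]
Step 4: flows [2->0,2->1,1->3,2->3,4->3] -> levels [10 8 7 10 8]
Step 5: flows [0->2,1->2,3->1,3->2,3->4] -> levels [9 8 10 7 9]
  -> period-2 cycle: step 5 state = step 3 state
  -> state at step 6: (6-3) mod 2 = 1, same as step 4 -> [10 8 7 10 8]

Answer: 10 8 7 10 8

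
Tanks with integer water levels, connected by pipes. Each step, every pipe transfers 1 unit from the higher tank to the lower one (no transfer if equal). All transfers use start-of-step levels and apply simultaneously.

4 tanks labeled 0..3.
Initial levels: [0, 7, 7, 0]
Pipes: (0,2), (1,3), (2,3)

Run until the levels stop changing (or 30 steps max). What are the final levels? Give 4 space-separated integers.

Step 1: flows [2->0,1->3,2->3] -> levels [1 6 5 2]
Step 2: flows [2->0,1->3,2->3] -> levels [2 5 3 4]
Step 3: flows [2->0,1->3,3->2] -> levels [3 4 3 4]
Step 4: flows [0=2,1=3,3->2] -> levels [3 4 4 3]
Step 5: flows [2->0,1->3,2->3] -> levels [4 3 2 5]
Step 6: flows [0->2,3->1,3->2] -> levels [3 4 4 3]
  -> period-2 cycle: step 6 state = step 4 state; never stabilizes
  -> state at step 30: (30-4) mod 2 = 0, same as step 4 -> [3 4 4 3]

Answer: 3 4 4 3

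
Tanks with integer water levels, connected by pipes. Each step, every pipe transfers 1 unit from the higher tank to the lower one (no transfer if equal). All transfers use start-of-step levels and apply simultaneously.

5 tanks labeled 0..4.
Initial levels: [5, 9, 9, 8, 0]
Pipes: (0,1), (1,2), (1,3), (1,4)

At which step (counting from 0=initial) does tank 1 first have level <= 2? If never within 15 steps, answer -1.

Answer: -1

Derivation:
Step 1: flows [1->0,1=2,1->3,1->4] -> levels [6 6 9 9 1]
Step 2: flows [0=1,2->1,3->1,1->4] -> levels [6 7 8 8 2]
Step 3: flows [1->0,2->1,3->1,1->4] -> levels [7 7 7 7 3]
Step 4: flows [0=1,1=2,1=3,1->4] -> levels [7 6 7 7 4]
Step 5: flows [0->1,2->1,3->1,1->4] -> levels [6 8 6 6 5]
Step 6: flows [1->0,1->2,1->3,1->4] -> levels [7 4 7 7 6]
Step 7: flows [0->1,2->1,3->1,4->1] -> levels [6 8 6 6 5]
  -> period-2 cycle (repeats step 5); tank 1 never drops to <=2
Tank 1 never reaches <=2 within 15 steps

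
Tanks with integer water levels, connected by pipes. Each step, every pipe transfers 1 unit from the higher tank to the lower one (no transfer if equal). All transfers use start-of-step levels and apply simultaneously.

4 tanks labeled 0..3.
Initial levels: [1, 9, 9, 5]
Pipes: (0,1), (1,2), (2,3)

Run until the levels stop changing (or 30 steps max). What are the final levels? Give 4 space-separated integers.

Step 1: flows [1->0,1=2,2->3] -> levels [2 8 8 6]
Step 2: flows [1->0,1=2,2->3] -> levels [3 7 7 7]
Step 3: flows [1->0,1=2,2=3] -> levels [4 6 7 7]
Step 4: flows [1->0,2->1,2=3] -> levels [5 6 6 7]
Step 5: flows [1->0,1=2,3->2] -> levels [6 5 7 6]
Step 6: flows [0->1,2->1,2->3] -> levels [5 7 5 7]
Step 7: flows [1->0,1->2,3->2] -> levels [6 5 7 6]
  -> period-2 cycle: step 7 state = step 5 state; never stabilizes
  -> state at step 30: (30-5) mod 2 = 1, same as step 6 -> [5 7 5 7]

Answer: 5 7 5 7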